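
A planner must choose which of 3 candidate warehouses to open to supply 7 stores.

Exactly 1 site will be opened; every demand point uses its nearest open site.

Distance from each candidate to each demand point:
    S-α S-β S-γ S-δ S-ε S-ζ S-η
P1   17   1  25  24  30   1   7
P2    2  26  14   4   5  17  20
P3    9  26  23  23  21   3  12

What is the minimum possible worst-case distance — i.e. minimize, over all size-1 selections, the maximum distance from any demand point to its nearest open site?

26

Open {P2}.
  Farthest demand point is S-β at distance 26 (to P2); all others are ≤ 26.
With {P3} the worst case is 26.
With {P1} the worst case is 30.
No size-1 selection achieves below 26.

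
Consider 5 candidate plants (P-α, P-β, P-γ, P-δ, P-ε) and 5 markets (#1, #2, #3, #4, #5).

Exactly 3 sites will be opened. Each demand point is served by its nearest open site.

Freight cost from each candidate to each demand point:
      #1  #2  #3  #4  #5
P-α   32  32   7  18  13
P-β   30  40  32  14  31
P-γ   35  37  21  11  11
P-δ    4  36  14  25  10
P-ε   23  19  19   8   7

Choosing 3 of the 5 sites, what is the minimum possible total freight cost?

Open {P-α, P-δ, P-ε}.
  #1→P-δ 4, #2→P-ε 19, #3→P-α 7, #4→P-ε 8, #5→P-ε 7  ⇒ total 45.
Compare {P-β, P-δ, P-ε}: total 52.
Compare {P-γ, P-δ, P-ε}: total 52.
No size-3 selection does better; minimum is 45.

45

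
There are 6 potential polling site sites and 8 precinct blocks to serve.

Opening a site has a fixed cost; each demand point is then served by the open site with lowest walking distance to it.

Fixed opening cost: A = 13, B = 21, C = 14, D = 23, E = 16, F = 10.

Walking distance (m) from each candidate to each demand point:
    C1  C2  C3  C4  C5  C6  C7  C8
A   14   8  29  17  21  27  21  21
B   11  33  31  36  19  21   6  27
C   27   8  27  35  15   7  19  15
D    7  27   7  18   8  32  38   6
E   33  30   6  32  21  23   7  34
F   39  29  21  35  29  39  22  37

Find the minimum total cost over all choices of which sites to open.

Open {C, D}: assign each demand point to its cheapest open site.
  C1→D 7, C2→C 8, C3→D 7, C4→D 18, C5→D 8, C6→C 7, C7→C 19, C8→D 6
  walking distance 80, fixed 37 → total 117.
Compare {C, D, E}: walking distance 67 + fixed 53 = 120.
Compare {B, C, D}: walking distance 67 + fixed 58 = 125.
Compare {C, D, F}: walking distance 80 + fixed 47 = 127.
All other subsets cost ≥ 120. Minimum total cost: 117.

117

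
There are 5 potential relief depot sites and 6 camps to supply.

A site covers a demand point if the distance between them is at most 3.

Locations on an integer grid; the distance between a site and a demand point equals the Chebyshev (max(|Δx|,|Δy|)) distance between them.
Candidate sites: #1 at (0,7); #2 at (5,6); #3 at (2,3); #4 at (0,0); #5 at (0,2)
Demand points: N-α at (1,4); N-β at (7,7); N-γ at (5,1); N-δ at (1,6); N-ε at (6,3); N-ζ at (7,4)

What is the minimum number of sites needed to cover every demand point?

2

Coverage sets (demand points within 3 of each site):
  #1: {N-α, N-δ}
  #2: {N-β, N-ε, N-ζ}
  #3: {N-α, N-γ, N-δ}
  #4: {}
  #5: {N-α}
No single site covers all 6 demand points.
But {#2, #3} covers everything, so the minimum is 2.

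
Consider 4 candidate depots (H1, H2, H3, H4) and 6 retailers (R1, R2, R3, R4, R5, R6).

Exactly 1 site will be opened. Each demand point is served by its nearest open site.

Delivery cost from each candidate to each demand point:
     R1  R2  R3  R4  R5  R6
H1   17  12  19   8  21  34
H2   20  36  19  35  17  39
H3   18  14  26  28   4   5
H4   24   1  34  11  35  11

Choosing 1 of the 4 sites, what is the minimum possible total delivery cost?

Open {H3}.
  R1→H3 18, R2→H3 14, R3→H3 26, R4→H3 28, R5→H3 4, R6→H3 5  ⇒ total 95.
Compare {H1}: total 111.
Compare {H4}: total 116.
No size-1 selection does better; minimum is 95.

95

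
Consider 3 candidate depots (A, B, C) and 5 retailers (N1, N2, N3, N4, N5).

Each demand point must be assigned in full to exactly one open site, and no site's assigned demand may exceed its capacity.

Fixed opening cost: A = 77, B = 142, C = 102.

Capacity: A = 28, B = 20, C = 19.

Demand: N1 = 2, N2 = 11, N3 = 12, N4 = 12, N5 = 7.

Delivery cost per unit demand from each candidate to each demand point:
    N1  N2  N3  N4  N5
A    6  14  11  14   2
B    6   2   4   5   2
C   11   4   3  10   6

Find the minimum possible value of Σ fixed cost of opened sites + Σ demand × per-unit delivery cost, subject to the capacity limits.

567

Open {A, B}; cheapest assignment that respects the capacities:
  A (cap 28, load 26): N1, N3, N4 — cost 2×6 + 12×11 + 12×14 = 312
  B (cap 20, load 18): N2, N5 — cost 11×2 + 7×2 = 36
  Shipping 348, fixed 219 → total 567.
  Any other capacity-feasible assignment to {A, B} ships for at least 348.
Compare {A, B, C}: its best feasible assignment gives total 573.
Compare {A, C}: its best feasible assignment gives total 577.
Every other set of open sites that can feasibly serve all demand totals ≥ 573 even under its best assignment. Minimum: 567.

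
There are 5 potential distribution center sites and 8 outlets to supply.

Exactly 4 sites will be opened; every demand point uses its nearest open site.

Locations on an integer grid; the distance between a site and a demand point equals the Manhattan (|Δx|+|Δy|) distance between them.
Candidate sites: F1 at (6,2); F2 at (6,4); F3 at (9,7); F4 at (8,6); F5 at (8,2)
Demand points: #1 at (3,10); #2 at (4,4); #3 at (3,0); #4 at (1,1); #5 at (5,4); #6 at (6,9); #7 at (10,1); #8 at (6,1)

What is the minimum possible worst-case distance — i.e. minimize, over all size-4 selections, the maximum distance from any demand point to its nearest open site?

9

Open {F1, F2, F3, F4}.
  Farthest demand point is #1 at distance 9 (to F2); all others are ≤ 9.
With {F1, F2, F3, F5} the worst case is 9.
With {F1, F2, F4, F5} the worst case is 9.
No size-4 selection achieves below 9.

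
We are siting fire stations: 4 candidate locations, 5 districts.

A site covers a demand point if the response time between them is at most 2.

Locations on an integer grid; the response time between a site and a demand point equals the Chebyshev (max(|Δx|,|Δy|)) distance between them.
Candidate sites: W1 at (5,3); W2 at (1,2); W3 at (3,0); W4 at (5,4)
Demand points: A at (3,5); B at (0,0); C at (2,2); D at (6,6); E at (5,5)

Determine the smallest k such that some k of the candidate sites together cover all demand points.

2

Coverage sets (demand points within 2 of each site):
  W1: {A, E}
  W2: {B, C}
  W3: {C}
  W4: {A, D, E}
No single site covers all 5 demand points.
But {W2, W4} covers everything, so the minimum is 2.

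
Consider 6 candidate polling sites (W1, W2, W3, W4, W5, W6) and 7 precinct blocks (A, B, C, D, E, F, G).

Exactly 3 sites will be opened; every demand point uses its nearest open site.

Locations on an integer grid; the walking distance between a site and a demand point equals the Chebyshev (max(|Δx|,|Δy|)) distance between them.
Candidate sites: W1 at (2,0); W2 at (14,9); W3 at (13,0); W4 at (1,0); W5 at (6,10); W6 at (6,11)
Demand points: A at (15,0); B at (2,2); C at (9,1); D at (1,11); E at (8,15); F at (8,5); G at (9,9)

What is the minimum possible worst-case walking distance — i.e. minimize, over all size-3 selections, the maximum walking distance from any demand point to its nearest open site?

Open {W1, W3, W5}.
  Farthest demand point is D at walking distance 5 (to W5); all others are ≤ 5.
With {W1, W3, W6} the worst case is 5.
With {W3, W4, W5} the worst case is 5.
No size-3 selection achieves below 5.

5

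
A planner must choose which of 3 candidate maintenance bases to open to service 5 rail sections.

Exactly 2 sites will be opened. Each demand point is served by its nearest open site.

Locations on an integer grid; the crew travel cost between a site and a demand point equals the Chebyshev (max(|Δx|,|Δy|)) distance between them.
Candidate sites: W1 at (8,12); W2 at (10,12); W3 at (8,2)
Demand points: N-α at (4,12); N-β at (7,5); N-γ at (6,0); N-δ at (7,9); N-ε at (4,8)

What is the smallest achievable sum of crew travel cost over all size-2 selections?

Open {W1, W3}.
  N-α→W1 4, N-β→W3 3, N-γ→W3 2, N-δ→W1 3, N-ε→W1 4  ⇒ total 16.
Compare {W2, W3}: total 20.
Compare {W1, W2}: total 30.

16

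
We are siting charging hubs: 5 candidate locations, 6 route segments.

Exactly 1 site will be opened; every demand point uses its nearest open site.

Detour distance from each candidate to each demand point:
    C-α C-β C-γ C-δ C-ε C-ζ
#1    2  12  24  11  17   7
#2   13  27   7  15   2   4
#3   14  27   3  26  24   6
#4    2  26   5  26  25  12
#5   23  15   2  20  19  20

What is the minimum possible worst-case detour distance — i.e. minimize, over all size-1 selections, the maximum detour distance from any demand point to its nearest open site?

23

Open {#5}.
  Farthest demand point is C-α at detour distance 23 (to #5); all others are ≤ 23.
With {#1} the worst case is 24.
With {#4} the worst case is 26.
No size-1 selection achieves below 23.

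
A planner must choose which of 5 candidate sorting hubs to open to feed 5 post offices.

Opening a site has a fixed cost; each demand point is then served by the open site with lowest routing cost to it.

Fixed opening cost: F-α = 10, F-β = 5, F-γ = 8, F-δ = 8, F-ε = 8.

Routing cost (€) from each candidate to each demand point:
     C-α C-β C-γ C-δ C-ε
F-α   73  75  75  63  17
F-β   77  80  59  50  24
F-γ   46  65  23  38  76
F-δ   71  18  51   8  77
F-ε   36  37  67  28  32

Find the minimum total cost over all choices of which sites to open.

Open {F-α, F-γ, F-δ, F-ε}: assign each demand point to its cheapest open site.
  C-α→F-ε 36, C-β→F-δ 18, C-γ→F-γ 23, C-δ→F-δ 8, C-ε→F-α 17
  routing cost 102, fixed 34 → total 136.
Compare {F-α, F-γ, F-δ}: routing cost 112 + fixed 26 = 138.
Compare {F-β, F-γ, F-δ, F-ε}: routing cost 109 + fixed 29 = 138.
Compare {F-β, F-γ, F-δ}: routing cost 119 + fixed 21 = 140.
All other subsets cost ≥ 138. Minimum total cost: 136.

136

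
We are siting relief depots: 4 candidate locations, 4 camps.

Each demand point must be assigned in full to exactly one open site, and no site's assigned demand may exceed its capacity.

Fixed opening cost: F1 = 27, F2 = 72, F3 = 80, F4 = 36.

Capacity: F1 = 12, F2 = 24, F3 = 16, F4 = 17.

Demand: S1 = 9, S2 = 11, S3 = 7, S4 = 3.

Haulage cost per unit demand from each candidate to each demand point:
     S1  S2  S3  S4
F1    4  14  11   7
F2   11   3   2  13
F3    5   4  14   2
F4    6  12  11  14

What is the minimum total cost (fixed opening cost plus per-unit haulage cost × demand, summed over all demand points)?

Open {F1, F2}; cheapest assignment that respects the capacities:
  F1 (cap 12, load 12): S1, S4 — cost 9×4 + 3×7 = 57
  F2 (cap 24, load 18): S2, S3 — cost 11×3 + 7×2 = 47
  Shipping 104, fixed 99 → total 203.
  Any other capacity-feasible assignment to {F1, F2} ships for at least 104.
Compare {F1, F2, F4}: its best feasible assignment gives total 239.
Compare {F2, F4}: its best feasible assignment gives total 248.
Every other set of open sites that can feasibly serve all demand totals ≥ 239 even under its best assignment. Minimum: 203.

203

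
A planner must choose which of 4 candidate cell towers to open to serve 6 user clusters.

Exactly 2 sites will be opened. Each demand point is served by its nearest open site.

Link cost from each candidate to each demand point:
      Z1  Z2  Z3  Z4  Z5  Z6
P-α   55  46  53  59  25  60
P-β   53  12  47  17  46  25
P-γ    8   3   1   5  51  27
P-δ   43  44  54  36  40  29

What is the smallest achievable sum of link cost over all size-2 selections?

Open {P-α, P-γ}.
  Z1→P-γ 8, Z2→P-γ 3, Z3→P-γ 1, Z4→P-γ 5, Z5→P-α 25, Z6→P-γ 27  ⇒ total 69.
Compare {P-γ, P-δ}: total 84.
Compare {P-β, P-γ}: total 88.
No size-2 selection does better; minimum is 69.

69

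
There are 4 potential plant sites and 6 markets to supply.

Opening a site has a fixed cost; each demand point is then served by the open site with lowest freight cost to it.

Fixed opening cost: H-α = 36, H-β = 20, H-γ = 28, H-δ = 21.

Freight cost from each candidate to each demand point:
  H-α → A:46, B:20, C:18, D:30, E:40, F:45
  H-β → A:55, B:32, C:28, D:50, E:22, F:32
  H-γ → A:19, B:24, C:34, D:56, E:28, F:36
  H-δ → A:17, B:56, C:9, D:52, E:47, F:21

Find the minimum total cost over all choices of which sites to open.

192

Open {H-β, H-δ}: assign each demand point to its cheapest open site.
  A→H-δ 17, B→H-β 32, C→H-δ 9, D→H-β 50, E→H-β 22, F→H-δ 21
  freight cost 151, fixed 41 → total 192.
Compare {H-α, H-δ}: freight cost 137 + fixed 57 = 194.
Compare {H-α, H-β, H-δ}: freight cost 119 + fixed 77 = 196.
Compare {H-γ, H-δ}: freight cost 151 + fixed 49 = 200.
All other subsets cost ≥ 194. Minimum total cost: 192.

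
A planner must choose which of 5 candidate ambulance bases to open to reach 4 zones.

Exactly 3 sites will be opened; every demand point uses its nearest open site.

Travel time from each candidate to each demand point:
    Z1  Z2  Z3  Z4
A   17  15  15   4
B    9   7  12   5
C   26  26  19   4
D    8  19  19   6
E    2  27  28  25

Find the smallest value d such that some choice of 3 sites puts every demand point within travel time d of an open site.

12

Open {A, B, C}.
  Farthest demand point is Z3 at travel time 12 (to B); all others are ≤ 12.
With {A, B, D} the worst case is 12.
With {A, B, E} the worst case is 12.
No size-3 selection achieves below 12.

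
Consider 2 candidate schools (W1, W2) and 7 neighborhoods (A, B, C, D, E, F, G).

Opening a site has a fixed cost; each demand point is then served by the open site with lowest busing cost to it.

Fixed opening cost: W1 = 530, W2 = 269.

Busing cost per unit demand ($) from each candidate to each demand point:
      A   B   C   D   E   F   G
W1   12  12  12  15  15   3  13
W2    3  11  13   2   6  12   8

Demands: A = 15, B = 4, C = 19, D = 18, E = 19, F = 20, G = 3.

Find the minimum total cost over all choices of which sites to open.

1019

Open {W2}: assign each demand point to its cheapest open site.
  A→W2 15×3=45, B→W2 4×11=44, C→W2 19×13=247, D→W2 18×2=36, E→W2 19×6=114, F→W2 20×12=240, G→W2 3×8=24
  busing cost 750, fixed 269 → total 1019.
Compare {W1, W2}: busing cost 551 + fixed 799 = 1350.
Compare {W1}: busing cost 1110 + fixed 530 = 1640.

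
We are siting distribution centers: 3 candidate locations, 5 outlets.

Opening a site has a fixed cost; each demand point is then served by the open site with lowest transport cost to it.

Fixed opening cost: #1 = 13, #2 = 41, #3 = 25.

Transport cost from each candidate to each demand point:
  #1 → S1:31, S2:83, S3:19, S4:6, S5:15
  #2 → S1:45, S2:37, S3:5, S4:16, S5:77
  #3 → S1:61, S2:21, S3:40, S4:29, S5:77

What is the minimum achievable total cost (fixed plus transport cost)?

Open {#1, #3}: assign each demand point to its cheapest open site.
  S1→#1 31, S2→#3 21, S3→#1 19, S4→#1 6, S5→#1 15
  transport cost 92, fixed 38 → total 130.
Compare {#1, #2}: transport cost 94 + fixed 54 = 148.
Compare {#1, #2, #3}: transport cost 78 + fixed 79 = 157.
Compare {#1}: transport cost 154 + fixed 13 = 167.
All other subsets cost ≥ 148. Minimum total cost: 130.

130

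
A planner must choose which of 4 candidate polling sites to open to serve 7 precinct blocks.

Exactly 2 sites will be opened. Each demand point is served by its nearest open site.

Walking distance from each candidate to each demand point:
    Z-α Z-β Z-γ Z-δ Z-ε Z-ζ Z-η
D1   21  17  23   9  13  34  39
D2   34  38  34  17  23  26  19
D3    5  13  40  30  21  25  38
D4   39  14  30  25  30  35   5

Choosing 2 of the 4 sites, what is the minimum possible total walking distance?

Open {D1, D4}.
  Z-α→D1 21, Z-β→D4 14, Z-γ→D1 23, Z-δ→D1 9, Z-ε→D1 13, Z-ζ→D1 34, Z-η→D4 5  ⇒ total 119.
Compare {D3, D4}: total 124.
Compare {D1, D3}: total 126.
No size-2 selection does better; minimum is 119.

119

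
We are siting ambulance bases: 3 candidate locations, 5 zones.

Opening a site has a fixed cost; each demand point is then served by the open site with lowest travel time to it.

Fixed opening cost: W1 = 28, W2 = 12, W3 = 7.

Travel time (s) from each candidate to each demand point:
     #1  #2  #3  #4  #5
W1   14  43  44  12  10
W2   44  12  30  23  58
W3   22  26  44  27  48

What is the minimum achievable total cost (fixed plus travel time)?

Open {W1, W2}: assign each demand point to its cheapest open site.
  #1→W1 14, #2→W2 12, #3→W2 30, #4→W1 12, #5→W1 10
  travel time 78, fixed 40 → total 118.
Compare {W1, W2, W3}: travel time 78 + fixed 47 = 125.
Compare {W1, W3}: travel time 106 + fixed 35 = 141.
Compare {W1}: travel time 123 + fixed 28 = 151.
All other subsets cost ≥ 125. Minimum total cost: 118.

118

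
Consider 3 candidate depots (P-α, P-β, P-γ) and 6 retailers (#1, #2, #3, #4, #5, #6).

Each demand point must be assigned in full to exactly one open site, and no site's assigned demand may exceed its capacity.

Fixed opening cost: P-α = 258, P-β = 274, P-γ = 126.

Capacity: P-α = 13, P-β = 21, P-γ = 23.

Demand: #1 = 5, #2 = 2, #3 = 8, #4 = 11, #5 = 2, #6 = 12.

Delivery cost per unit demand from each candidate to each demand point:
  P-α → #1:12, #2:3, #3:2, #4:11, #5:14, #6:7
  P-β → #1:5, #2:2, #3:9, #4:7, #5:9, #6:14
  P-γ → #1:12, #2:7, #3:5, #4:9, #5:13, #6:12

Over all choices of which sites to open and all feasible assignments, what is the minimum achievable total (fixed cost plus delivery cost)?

Open {P-β, P-γ}; cheapest assignment that respects the capacities:
  P-β (cap 21, load 20): #1, #2, #4, #5 — cost 5×5 + 2×2 + 11×7 + 2×9 = 124
  P-γ (cap 23, load 20): #3, #6 — cost 8×5 + 12×12 = 184
  Shipping 308, fixed 400 → total 708.
  Any other capacity-feasible assignment to {P-β, P-γ} ships for at least 308.
Compare {P-α, P-β, P-γ}: its best feasible assignment gives total 906.
Every other set of open sites that can feasibly serve all demand totals ≥ 906 even under its best assignment. Minimum: 708.

708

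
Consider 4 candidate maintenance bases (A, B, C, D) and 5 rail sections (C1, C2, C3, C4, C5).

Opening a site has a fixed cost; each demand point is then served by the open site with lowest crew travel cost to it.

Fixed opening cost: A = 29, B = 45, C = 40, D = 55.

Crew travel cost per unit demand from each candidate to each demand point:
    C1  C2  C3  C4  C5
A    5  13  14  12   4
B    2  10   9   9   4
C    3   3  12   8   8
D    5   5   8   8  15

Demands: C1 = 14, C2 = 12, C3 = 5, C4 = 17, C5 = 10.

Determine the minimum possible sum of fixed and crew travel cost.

Open {B, C}: assign each demand point to its cheapest open site.
  C1→B 14×2=28, C2→C 12×3=36, C3→B 5×9=45, C4→C 17×8=136, C5→B 10×4=40
  crew travel cost 285, fixed 85 → total 370.
Compare {A, C}: crew travel cost 314 + fixed 69 = 383.
Compare {C}: crew travel cost 354 + fixed 40 = 394.
Compare {A, B, C}: crew travel cost 285 + fixed 114 = 399.
All other subsets cost ≥ 383. Minimum total cost: 370.

370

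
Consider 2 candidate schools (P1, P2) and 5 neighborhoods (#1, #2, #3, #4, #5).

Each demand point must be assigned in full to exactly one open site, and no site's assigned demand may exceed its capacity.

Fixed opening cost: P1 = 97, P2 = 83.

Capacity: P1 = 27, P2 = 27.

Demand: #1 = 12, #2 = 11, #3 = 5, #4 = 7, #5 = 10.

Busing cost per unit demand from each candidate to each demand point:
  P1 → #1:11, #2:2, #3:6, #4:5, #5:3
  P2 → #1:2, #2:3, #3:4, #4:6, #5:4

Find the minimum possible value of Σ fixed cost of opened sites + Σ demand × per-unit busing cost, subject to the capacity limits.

318

Open {P1, P2}; cheapest assignment that respects the capacities:
  P1 (cap 27, load 21): #2, #5 — cost 11×2 + 10×3 = 52
  P2 (cap 27, load 24): #1, #3, #4 — cost 12×2 + 5×4 + 7×6 = 86
  Shipping 138, fixed 180 → total 318.
  Any other capacity-feasible assignment to {P1, P2} ships for at least 138.
Total demand is 45 and no other set of sites has combined capacity ≥ 45, so {P1, P2} is the only feasible choice of open sites. Minimum: 318.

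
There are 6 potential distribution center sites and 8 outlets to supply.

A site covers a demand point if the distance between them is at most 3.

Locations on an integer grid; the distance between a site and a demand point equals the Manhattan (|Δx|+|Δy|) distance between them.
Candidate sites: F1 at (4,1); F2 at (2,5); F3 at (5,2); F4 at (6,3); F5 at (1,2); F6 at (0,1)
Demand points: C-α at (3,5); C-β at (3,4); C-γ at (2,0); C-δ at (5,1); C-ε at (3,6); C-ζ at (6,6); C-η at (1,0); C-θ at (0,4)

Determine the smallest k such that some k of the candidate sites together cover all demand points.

3

Coverage sets (demand points within 3 of each site):
  F1: {C-γ, C-δ}
  F2: {C-α, C-β, C-ε, C-θ}
  F3: {C-δ}
  F4: {C-δ, C-ζ}
  F5: {C-γ, C-η, C-θ}
  F6: {C-γ, C-η, C-θ}
No 2 sites suffice: every size-2 union leaves at least one demand point uncovered.
But {F2, F4, F5} covers everything, so the minimum is 3.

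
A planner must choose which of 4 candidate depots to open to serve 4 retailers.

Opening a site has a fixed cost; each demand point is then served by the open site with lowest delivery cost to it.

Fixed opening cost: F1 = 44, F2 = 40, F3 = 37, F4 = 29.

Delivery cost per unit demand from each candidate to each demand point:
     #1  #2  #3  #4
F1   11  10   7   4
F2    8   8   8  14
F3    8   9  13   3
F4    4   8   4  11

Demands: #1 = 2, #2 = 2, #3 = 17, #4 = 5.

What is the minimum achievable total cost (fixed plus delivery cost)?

173

Open {F3, F4}: assign each demand point to its cheapest open site.
  #1→F4 2×4=8, #2→F4 2×8=16, #3→F4 17×4=68, #4→F3 5×3=15
  delivery cost 107, fixed 66 → total 173.
Compare {F4}: delivery cost 147 + fixed 29 = 176.
Compare {F1, F4}: delivery cost 112 + fixed 73 = 185.
Compare {F2, F3, F4}: delivery cost 107 + fixed 106 = 213.
All other subsets cost ≥ 176. Minimum total cost: 173.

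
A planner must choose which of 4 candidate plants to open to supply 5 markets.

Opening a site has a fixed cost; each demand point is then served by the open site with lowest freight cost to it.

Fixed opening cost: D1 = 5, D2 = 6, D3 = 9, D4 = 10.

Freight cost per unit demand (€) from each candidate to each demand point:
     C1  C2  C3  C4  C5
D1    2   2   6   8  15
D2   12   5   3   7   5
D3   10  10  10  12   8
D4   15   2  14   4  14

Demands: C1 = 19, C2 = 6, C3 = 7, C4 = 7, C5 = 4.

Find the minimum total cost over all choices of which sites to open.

140

Open {D1, D2, D4}: assign each demand point to its cheapest open site.
  C1→D1 19×2=38, C2→D1 6×2=12, C3→D2 7×3=21, C4→D4 7×4=28, C5→D2 4×5=20
  freight cost 119, fixed 21 → total 140.
Compare {D1, D2, D3, D4}: freight cost 119 + fixed 30 = 149.
Compare {D1, D2}: freight cost 140 + fixed 11 = 151.
Compare {D1, D2, D3}: freight cost 140 + fixed 20 = 160.
All other subsets cost ≥ 149. Minimum total cost: 140.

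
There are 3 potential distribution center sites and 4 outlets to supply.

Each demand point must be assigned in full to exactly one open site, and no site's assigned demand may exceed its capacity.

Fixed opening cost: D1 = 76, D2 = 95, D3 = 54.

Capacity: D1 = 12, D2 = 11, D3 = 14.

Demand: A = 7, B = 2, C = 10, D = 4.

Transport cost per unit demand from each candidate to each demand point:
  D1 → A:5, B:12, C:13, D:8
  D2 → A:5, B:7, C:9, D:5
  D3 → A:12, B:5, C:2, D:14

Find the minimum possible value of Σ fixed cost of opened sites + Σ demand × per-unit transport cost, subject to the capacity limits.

Open {D1, D3}; cheapest assignment that respects the capacities:
  D1 (cap 12, load 11): A, D — cost 7×5 + 4×8 = 67
  D3 (cap 14, load 12): B, C — cost 2×5 + 10×2 = 30
  Shipping 97, fixed 130 → total 227.
  Any other capacity-feasible assignment to {D1, D3} ships for at least 97.
Compare {D2, D3}: its best feasible assignment gives total 234.
Compare {D1, D2, D3}: its best feasible assignment gives total 310.
Every other set of open sites that can feasibly serve all demand totals ≥ 234 even under its best assignment. Minimum: 227.

227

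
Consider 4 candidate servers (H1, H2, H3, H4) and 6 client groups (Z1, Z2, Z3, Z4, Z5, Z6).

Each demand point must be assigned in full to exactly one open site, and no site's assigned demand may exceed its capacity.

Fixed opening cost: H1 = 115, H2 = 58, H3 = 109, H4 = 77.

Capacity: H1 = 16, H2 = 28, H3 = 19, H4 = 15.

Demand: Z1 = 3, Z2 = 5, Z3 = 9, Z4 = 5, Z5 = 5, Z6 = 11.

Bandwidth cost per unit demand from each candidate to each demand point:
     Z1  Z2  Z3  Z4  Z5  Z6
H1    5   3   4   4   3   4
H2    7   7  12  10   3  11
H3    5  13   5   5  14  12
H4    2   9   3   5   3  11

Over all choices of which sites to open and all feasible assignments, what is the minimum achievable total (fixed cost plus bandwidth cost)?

379

Open {H2, H4}; cheapest assignment that respects the capacities:
  H2 (cap 28, load 24): Z1, Z2, Z5, Z6 — cost 3×7 + 5×7 + 5×3 + 11×11 = 192
  H4 (cap 15, load 14): Z3, Z4 — cost 9×3 + 5×5 = 52
  Shipping 244, fixed 135 → total 379.
  Any other capacity-feasible assignment to {H2, H4} ships for at least 244.
Compare {H1, H2, H4}: its best feasible assignment gives total 397.
Compare {H1, H2}: its best feasible assignment gives total 416.
Every other set of open sites that can feasibly serve all demand totals ≥ 397 even under its best assignment. Minimum: 379.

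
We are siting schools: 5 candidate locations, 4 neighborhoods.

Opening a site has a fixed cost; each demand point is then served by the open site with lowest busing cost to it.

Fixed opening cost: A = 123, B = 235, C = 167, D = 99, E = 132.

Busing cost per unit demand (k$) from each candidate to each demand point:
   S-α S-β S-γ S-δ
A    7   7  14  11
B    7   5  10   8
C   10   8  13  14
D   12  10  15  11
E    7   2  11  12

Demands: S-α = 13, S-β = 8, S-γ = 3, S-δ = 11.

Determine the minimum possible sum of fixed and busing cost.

404

Open {E}: assign each demand point to its cheapest open site.
  S-α→E 13×7=91, S-β→E 8×2=16, S-γ→E 3×11=33, S-δ→E 11×12=132
  busing cost 272, fixed 132 → total 404.
Compare {A}: busing cost 310 + fixed 123 = 433.
Compare {B}: busing cost 249 + fixed 235 = 484.
Compare {D, E}: busing cost 261 + fixed 231 = 492.
All other subsets cost ≥ 433. Minimum total cost: 404.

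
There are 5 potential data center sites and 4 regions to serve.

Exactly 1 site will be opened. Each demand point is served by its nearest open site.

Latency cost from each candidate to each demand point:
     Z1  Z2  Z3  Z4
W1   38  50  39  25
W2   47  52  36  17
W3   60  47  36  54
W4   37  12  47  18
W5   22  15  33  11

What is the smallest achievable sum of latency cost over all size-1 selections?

81

Open {W5}.
  Z1→W5 22, Z2→W5 15, Z3→W5 33, Z4→W5 11  ⇒ total 81.
Compare {W4}: total 114.
Compare {W1}: total 152.
No size-1 selection does better; minimum is 81.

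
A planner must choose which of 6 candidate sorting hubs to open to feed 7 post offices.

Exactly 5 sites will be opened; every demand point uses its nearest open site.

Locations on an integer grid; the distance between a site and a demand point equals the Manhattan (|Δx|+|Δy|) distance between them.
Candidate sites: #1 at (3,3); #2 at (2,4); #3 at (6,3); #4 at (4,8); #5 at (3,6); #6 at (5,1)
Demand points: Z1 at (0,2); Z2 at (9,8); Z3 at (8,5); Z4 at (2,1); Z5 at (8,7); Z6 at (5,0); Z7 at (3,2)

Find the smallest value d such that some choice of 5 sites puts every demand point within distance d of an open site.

Open {#1, #2, #3, #4, #5}.
  Farthest demand point is Z2 at distance 5 (to #4); all others are ≤ 5.
With {#1, #2, #3, #4, #6} the worst case is 5.
With {#1, #3, #4, #5, #6} the worst case is 5.
No size-5 selection achieves below 5.

5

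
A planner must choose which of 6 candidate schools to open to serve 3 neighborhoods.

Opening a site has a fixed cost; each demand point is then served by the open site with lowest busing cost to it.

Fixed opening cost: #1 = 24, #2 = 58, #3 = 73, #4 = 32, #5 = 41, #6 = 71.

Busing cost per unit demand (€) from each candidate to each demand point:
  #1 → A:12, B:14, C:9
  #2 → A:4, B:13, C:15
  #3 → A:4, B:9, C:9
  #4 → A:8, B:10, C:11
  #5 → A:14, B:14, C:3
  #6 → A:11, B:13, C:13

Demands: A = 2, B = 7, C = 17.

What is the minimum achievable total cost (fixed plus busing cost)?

Open {#4, #5}: assign each demand point to its cheapest open site.
  A→#4 2×8=16, B→#4 7×10=70, C→#5 17×3=51
  busing cost 137, fixed 73 → total 210.
Compare {#5}: busing cost 177 + fixed 41 = 218.
Compare {#1, #4, #5}: busing cost 137 + fixed 97 = 234.
Compare {#3, #5}: busing cost 122 + fixed 114 = 236.
All other subsets cost ≥ 218. Minimum total cost: 210.

210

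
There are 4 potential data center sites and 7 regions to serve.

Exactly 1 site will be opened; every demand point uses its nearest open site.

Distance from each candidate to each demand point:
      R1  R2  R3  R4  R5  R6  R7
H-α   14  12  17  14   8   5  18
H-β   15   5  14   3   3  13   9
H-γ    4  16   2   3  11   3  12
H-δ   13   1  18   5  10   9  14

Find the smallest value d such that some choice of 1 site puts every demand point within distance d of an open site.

15

Open {H-β}.
  Farthest demand point is R1 at distance 15 (to H-β); all others are ≤ 15.
With {H-γ} the worst case is 16.
With {H-α} the worst case is 18.
No size-1 selection achieves below 15.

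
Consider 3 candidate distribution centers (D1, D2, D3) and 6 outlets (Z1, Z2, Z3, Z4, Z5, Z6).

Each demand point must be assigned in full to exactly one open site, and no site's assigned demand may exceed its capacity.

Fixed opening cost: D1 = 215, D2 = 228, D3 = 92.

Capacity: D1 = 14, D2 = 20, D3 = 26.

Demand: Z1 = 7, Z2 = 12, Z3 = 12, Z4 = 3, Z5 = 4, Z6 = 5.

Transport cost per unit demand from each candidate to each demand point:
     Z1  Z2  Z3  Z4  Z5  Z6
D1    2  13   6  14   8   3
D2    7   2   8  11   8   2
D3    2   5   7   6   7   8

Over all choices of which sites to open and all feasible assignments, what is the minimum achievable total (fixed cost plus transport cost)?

498

Open {D2, D3}; cheapest assignment that respects the capacities:
  D2 (cap 20, load 17): Z2, Z6 — cost 12×2 + 5×2 = 34
  D3 (cap 26, load 26): Z1, Z3, Z4, Z5 — cost 7×2 + 12×7 + 3×6 + 4×7 = 144
  Shipping 178, fixed 320 → total 498.
  Any other capacity-feasible assignment to {D2, D3} ships for at least 178.
Compare {D1, D2, D3}: its best feasible assignment gives total 701.
Every other set of open sites that can feasibly serve all demand totals ≥ 701 even under its best assignment. Minimum: 498.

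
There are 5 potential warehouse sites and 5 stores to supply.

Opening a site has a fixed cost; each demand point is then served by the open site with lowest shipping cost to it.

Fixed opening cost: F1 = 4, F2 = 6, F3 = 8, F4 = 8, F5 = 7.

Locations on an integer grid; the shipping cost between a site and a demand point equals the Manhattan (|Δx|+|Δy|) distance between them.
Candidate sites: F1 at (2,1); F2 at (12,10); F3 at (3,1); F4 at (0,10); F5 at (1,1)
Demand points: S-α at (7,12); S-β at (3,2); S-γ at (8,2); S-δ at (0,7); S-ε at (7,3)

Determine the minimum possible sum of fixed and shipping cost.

Open {F1, F4}: assign each demand point to its cheapest open site.
  S-α→F4 9, S-β→F1 2, S-γ→F1 7, S-δ→F4 3, S-ε→F1 7
  shipping cost 28, fixed 12 → total 40.
Compare {F1, F2}: shipping cost 31 + fixed 10 = 41.
Compare {F3, F4}: shipping cost 25 + fixed 16 = 41.
Compare {F2, F3}: shipping cost 29 + fixed 14 = 43.
All other subsets cost ≥ 41. Minimum total cost: 40.

40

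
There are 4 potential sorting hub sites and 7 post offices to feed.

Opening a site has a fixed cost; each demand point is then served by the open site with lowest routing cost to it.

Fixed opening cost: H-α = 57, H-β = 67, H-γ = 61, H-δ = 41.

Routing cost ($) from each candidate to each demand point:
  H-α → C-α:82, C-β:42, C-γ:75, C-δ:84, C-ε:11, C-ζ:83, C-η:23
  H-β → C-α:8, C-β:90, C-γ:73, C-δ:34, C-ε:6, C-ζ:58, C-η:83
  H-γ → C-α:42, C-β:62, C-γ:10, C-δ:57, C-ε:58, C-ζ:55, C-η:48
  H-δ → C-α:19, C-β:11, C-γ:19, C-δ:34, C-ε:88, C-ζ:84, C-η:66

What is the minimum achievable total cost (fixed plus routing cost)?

Open {H-α, H-δ}: assign each demand point to its cheapest open site.
  C-α→H-δ 19, C-β→H-δ 11, C-γ→H-δ 19, C-δ→H-δ 34, C-ε→H-α 11, C-ζ→H-α 83, C-η→H-α 23
  routing cost 200, fixed 98 → total 298.
Compare {H-β, H-δ}: routing cost 202 + fixed 108 = 310.
Compare {H-α, H-γ, H-δ}: routing cost 163 + fixed 159 = 322.
Compare {H-α, H-β, H-δ}: routing cost 159 + fixed 165 = 324.
All other subsets cost ≥ 310. Minimum total cost: 298.

298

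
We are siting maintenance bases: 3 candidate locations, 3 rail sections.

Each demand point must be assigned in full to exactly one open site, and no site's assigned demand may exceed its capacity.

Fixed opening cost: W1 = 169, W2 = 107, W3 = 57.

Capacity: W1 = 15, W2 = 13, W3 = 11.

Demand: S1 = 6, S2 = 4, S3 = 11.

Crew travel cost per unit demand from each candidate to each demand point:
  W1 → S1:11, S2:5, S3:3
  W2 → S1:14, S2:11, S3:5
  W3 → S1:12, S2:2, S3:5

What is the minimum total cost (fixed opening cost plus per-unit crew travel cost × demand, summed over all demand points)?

Open {W2, W3}; cheapest assignment that respects the capacities:
  W2 (cap 13, load 11): S3 — cost 11×5 = 55
  W3 (cap 11, load 10): S1, S2 — cost 6×12 + 4×2 = 80
  Shipping 135, fixed 164 → total 299.
  Any other capacity-feasible assignment to {W2, W3} ships for at least 135.
Compare {W1, W3}: its best feasible assignment gives total 339.
Compare {W1, W2}: its best feasible assignment gives total 413.
Every other set of open sites that can feasibly serve all demand totals ≥ 339 even under its best assignment. Minimum: 299.

299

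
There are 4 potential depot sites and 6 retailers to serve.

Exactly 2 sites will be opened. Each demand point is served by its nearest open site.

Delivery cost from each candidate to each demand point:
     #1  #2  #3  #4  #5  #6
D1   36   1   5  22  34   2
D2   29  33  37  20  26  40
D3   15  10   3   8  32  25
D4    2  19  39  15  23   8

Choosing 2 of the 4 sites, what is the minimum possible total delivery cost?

48

Open {D1, D4}.
  #1→D4 2, #2→D1 1, #3→D1 5, #4→D4 15, #5→D4 23, #6→D1 2  ⇒ total 48.
Compare {D3, D4}: total 54.
Compare {D1, D3}: total 61.
No size-2 selection does better; minimum is 48.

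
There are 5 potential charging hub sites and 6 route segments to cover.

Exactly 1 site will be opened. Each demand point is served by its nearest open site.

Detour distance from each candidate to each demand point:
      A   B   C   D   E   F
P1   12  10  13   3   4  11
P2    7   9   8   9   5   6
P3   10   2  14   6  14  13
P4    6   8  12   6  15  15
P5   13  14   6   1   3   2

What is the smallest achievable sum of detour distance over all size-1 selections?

39

Open {P5}.
  A→P5 13, B→P5 14, C→P5 6, D→P5 1, E→P5 3, F→P5 2  ⇒ total 39.
Compare {P2}: total 44.
Compare {P1}: total 53.
No size-1 selection does better; minimum is 39.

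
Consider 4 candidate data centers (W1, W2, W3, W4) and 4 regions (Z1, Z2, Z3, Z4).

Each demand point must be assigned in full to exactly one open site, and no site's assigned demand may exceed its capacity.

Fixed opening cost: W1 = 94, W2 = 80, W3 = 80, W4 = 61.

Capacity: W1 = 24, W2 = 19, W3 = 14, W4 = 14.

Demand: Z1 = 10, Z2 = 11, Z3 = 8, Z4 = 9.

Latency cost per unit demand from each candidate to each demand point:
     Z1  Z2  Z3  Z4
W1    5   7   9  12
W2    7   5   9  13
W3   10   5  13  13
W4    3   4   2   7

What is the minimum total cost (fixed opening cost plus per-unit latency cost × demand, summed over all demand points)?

459

Open {W1, W2}; cheapest assignment that respects the capacities:
  W1 (cap 24, load 19): Z1, Z4 — cost 10×5 + 9×12 = 158
  W2 (cap 19, load 19): Z2, Z3 — cost 11×5 + 8×9 = 127
  Shipping 285, fixed 174 → total 459.
  Any other capacity-feasible assignment to {W1, W2} ships for at least 285.
Compare {W1, W2, W4}: its best feasible assignment gives total 464.
Compare {W1, W3, W4}: its best feasible assignment gives total 464.
Every other set of open sites that can feasibly serve all demand totals ≥ 464 even under its best assignment. Minimum: 459.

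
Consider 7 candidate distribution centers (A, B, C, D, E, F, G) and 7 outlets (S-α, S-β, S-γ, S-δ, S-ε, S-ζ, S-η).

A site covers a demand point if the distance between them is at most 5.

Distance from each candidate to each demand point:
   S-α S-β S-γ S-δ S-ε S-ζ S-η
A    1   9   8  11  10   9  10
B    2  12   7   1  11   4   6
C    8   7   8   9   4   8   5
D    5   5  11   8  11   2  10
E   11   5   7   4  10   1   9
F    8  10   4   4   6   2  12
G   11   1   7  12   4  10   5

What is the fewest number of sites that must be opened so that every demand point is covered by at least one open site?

Coverage sets (demand points within 5 of each site):
  A: {S-α}
  B: {S-α, S-δ, S-ζ}
  C: {S-ε, S-η}
  D: {S-α, S-β, S-ζ}
  E: {S-β, S-δ, S-ζ}
  F: {S-γ, S-δ, S-ζ}
  G: {S-β, S-ε, S-η}
No 2 sites suffice: every size-2 union leaves at least one demand point uncovered.
But {A, F, G} covers everything, so the minimum is 3.

3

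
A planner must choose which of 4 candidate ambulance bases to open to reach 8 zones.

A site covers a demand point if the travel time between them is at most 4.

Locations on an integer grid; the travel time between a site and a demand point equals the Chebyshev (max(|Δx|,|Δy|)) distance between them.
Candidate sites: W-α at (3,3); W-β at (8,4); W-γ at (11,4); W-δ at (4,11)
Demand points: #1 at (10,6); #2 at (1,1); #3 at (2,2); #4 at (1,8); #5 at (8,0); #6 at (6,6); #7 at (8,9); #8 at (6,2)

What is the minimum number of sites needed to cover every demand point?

Coverage sets (demand points within 4 of each site):
  W-α: {#2, #3, #6, #8}
  W-β: {#1, #5, #6, #8}
  W-γ: {#1, #5}
  W-δ: {#4, #7}
No 2 sites suffice: every size-2 union leaves at least one demand point uncovered.
But {W-α, W-β, W-δ} covers everything, so the minimum is 3.

3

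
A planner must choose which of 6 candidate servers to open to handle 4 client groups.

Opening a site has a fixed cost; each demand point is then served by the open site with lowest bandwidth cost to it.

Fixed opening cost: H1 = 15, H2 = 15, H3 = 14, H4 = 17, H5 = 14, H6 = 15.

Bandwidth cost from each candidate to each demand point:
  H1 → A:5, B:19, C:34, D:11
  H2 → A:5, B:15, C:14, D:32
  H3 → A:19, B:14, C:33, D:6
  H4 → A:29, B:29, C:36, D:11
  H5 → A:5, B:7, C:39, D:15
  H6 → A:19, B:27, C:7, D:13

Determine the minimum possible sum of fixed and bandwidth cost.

Open {H5, H6}: assign each demand point to its cheapest open site.
  A→H5 5, B→H5 7, C→H6 7, D→H6 13
  bandwidth cost 32, fixed 29 → total 61.
Compare {H2, H3}: bandwidth cost 39 + fixed 29 = 68.
Compare {H3, H5, H6}: bandwidth cost 25 + fixed 43 = 68.
Compare {H2, H5}: bandwidth cost 41 + fixed 29 = 70.
All other subsets cost ≥ 68. Minimum total cost: 61.

61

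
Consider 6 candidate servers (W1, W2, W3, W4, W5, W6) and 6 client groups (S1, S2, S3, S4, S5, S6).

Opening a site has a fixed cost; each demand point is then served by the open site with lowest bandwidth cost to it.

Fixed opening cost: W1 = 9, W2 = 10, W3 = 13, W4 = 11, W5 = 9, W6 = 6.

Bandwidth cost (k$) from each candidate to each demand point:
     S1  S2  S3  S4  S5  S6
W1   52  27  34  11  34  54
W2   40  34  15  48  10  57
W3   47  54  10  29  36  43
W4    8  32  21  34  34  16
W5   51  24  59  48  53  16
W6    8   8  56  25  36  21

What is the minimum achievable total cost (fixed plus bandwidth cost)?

Open {W1, W2, W6}: assign each demand point to its cheapest open site.
  S1→W6 8, S2→W6 8, S3→W2 15, S4→W1 11, S5→W2 10, S6→W6 21
  bandwidth cost 73, fixed 25 → total 98.
Compare {W1, W2, W5, W6}: bandwidth cost 68 + fixed 34 = 102.
Compare {W2, W6}: bandwidth cost 87 + fixed 16 = 103.
Compare {W1, W2, W4, W6}: bandwidth cost 68 + fixed 36 = 104.
All other subsets cost ≥ 102. Minimum total cost: 98.

98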